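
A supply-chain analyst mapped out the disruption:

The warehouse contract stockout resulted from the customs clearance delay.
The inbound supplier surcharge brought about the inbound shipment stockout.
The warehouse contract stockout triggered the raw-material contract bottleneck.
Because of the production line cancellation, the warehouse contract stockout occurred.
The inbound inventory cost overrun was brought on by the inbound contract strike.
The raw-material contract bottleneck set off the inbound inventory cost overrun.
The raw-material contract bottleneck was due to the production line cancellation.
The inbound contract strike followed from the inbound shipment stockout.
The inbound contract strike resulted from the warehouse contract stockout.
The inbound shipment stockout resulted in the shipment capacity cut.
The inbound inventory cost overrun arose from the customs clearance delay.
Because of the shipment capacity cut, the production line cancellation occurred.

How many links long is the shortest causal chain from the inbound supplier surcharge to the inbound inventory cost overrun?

3

Shortest chain: the inbound supplier surcharge → the inbound shipment stockout → the inbound contract strike → the inbound inventory cost overrun.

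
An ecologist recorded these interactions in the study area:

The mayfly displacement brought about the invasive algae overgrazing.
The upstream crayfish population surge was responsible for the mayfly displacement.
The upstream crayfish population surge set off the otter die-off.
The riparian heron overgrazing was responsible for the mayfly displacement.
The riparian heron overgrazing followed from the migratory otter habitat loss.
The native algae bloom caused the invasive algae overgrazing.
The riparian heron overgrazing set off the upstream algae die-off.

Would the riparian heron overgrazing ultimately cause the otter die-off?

The riparian heron overgrazing leads to the mayfly displacement, the invasive algae overgrazing, the upstream algae die-off; the otter die-off is not among them.

No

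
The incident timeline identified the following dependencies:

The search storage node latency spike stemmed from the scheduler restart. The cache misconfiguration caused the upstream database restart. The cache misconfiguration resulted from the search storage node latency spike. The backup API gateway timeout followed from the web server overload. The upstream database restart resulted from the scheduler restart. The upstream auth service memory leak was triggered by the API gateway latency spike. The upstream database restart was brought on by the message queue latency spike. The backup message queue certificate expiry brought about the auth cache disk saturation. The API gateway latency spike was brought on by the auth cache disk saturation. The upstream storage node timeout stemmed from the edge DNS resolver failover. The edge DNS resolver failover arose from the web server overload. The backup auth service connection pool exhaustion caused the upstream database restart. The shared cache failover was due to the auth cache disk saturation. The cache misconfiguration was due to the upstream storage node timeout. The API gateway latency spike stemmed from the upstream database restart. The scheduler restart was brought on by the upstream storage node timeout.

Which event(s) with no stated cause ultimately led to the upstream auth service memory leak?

the backup auth service connection pool exhaustion, the backup message queue certificate expiry, the message queue latency spike, the web server overload

Tracing upstream from the upstream auth service memory leak: the upstream auth service memory leak ← the API gateway latency spike ← the upstream database restart ← the scheduler restart ← the upstream storage node timeout ← the edge DNS resolver failover ← the web server overload.
A separate upstream branch: the upstream auth service memory leak ← the API gateway latency spike ← the upstream database restart ← the backup auth service connection pool exhaustion.
A separate upstream branch: the upstream auth service memory leak ← the API gateway latency spike ← the upstream database restart ← the message queue latency spike.
A separate upstream branch: the upstream auth service memory leak ← the API gateway latency spike ← the auth cache disk saturation ← the backup message queue certificate expiry.
Each of those chain origins has no stated cause.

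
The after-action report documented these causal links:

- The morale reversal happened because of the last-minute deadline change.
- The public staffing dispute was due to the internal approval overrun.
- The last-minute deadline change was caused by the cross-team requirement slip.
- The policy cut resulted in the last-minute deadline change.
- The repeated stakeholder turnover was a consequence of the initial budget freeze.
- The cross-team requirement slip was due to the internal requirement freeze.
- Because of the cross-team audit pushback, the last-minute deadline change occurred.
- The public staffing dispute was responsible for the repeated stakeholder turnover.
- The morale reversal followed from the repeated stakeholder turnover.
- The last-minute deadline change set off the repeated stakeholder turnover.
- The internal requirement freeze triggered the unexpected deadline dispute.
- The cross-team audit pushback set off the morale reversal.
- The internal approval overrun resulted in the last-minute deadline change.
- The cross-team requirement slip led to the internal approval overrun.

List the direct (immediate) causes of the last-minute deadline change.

the cross-team audit pushback, the cross-team requirement slip, the internal approval overrun, the policy cut

Upstream contributors include the internal requirement freeze, but only the cross-team audit pushback, the cross-team requirement slip, the internal approval overrun, the policy cut feed directly into the last-minute deadline change.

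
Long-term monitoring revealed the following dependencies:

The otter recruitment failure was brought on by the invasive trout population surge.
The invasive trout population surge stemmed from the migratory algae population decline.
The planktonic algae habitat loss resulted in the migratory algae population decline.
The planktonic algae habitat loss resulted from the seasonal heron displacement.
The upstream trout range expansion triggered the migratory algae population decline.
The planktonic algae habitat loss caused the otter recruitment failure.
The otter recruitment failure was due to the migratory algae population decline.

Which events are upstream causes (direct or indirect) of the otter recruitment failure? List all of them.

Immediate causes of the otter recruitment failure: the planktonic algae habitat loss, the migratory algae population decline, the invasive trout population surge.
Further upstream: the seasonal heron displacement, the upstream trout range expansion.

the invasive trout population surge, the migratory algae population decline, the planktonic algae habitat loss, the seasonal heron displacement, the upstream trout range expansion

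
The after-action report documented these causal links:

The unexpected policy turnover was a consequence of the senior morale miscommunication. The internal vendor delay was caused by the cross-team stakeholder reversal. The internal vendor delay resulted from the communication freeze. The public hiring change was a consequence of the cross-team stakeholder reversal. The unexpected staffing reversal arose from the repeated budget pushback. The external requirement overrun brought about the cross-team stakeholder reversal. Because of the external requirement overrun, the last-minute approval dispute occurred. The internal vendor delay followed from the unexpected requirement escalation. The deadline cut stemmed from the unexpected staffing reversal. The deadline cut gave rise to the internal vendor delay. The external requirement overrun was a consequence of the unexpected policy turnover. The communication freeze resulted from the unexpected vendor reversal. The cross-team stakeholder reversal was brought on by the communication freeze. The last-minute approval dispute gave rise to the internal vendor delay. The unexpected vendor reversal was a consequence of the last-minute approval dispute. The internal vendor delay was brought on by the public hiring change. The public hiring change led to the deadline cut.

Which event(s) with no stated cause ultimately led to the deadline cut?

the repeated budget pushback, the senior morale miscommunication

Tracing upstream from the deadline cut: the deadline cut ← the public hiring change ← the cross-team stakeholder reversal ← the external requirement overrun ← the unexpected policy turnover ← the senior morale miscommunication.
A separate upstream branch: the deadline cut ← the unexpected staffing reversal ← the repeated budget pushback.
Each of those chain origins has no stated cause.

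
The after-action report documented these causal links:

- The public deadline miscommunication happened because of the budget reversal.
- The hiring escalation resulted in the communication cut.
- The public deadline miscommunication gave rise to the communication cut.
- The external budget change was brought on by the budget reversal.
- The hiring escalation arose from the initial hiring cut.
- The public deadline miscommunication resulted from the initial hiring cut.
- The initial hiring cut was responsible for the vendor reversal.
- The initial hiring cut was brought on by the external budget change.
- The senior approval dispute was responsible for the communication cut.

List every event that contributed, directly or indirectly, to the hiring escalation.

Immediate cause of the hiring escalation: the initial hiring cut.
Further upstream: the budget reversal, the external budget change.

the budget reversal, the external budget change, the initial hiring cut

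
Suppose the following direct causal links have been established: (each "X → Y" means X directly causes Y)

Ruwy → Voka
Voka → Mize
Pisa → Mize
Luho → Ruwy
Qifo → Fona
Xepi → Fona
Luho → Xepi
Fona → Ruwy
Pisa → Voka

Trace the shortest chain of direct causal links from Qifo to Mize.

Qifo → Fona
Fona → Ruwy
Ruwy → Voka
Voka → Mize
Length: 4 steps.

Qifo → Fona → Ruwy → Voka → Mize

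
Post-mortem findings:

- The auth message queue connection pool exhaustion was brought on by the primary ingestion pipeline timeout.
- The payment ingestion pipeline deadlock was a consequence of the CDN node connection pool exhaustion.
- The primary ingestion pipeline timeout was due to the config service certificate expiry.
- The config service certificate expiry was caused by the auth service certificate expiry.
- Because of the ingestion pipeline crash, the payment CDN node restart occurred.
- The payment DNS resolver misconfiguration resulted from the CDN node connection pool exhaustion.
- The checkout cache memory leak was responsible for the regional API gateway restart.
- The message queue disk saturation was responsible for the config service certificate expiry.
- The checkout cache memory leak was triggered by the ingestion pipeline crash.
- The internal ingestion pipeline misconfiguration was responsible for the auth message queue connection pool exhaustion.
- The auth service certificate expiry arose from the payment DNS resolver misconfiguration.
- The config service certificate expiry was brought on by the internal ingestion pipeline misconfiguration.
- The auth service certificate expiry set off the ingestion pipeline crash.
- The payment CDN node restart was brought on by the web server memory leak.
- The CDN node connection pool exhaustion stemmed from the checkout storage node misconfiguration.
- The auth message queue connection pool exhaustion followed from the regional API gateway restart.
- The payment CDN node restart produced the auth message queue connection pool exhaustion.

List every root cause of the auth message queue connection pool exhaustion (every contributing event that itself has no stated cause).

Tracing upstream from the auth message queue connection pool exhaustion: the auth message queue connection pool exhaustion ← the payment CDN node restart ← the web server memory leak.
A separate upstream branch: the auth message queue connection pool exhaustion ← the primary ingestion pipeline timeout ← the config service certificate expiry ← the auth service certificate expiry ← the payment DNS resolver misconfiguration ← the CDN node connection pool exhaustion ← the checkout storage node misconfiguration.
A separate upstream branch: the auth message queue connection pool exhaustion ← the internal ingestion pipeline misconfiguration.
A separate upstream branch: the auth message queue connection pool exhaustion ← the primary ingestion pipeline timeout ← the config service certificate expiry ← the message queue disk saturation.
Each of those chain origins has no stated cause.

the checkout storage node misconfiguration, the internal ingestion pipeline misconfiguration, the message queue disk saturation, the web server memory leak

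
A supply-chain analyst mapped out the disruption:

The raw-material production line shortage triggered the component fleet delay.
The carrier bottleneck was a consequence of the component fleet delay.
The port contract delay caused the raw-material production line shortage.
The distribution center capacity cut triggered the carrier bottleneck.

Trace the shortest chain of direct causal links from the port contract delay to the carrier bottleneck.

the port contract delay → the raw-material production line shortage
the raw-material production line shortage → the component fleet delay
the component fleet delay → the carrier bottleneck
Length: 3 steps.

the port contract delay → the raw-material production line shortage → the component fleet delay → the carrier bottleneck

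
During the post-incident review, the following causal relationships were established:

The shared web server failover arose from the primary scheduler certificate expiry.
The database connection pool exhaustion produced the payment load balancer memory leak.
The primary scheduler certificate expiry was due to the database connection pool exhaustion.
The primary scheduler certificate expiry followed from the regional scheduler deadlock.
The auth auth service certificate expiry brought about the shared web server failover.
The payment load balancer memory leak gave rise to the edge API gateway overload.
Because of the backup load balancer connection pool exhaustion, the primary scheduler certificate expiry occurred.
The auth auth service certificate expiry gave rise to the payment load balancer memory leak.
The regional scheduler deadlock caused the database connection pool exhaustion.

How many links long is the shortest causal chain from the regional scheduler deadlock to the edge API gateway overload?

Shortest chain: the regional scheduler deadlock → the database connection pool exhaustion → the payment load balancer memory leak → the edge API gateway overload.

3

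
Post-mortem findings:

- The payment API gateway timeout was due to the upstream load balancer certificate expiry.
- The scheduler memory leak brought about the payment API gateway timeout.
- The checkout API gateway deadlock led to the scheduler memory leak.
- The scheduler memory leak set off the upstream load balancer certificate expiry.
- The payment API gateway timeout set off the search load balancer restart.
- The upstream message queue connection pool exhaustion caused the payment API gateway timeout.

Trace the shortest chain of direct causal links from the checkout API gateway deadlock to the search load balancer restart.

the checkout API gateway deadlock → the scheduler memory leak → the payment API gateway timeout → the search load balancer restart

the checkout API gateway deadlock → the scheduler memory leak
the scheduler memory leak → the payment API gateway timeout
the payment API gateway timeout → the search load balancer restart
Length: 3 steps.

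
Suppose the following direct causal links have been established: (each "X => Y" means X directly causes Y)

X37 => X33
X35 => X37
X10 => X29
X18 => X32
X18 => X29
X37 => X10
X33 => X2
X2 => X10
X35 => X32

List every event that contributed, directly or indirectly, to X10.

Immediate causes of X10: X37, X2.
Further upstream: X35, X33.

X2, X33, X35, X37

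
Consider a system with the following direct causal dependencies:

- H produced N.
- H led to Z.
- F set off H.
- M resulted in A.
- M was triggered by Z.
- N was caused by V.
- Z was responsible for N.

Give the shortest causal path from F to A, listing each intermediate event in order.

F → H → Z → M → A

F → H
H → Z
Z → M
M → A
Length: 4 steps.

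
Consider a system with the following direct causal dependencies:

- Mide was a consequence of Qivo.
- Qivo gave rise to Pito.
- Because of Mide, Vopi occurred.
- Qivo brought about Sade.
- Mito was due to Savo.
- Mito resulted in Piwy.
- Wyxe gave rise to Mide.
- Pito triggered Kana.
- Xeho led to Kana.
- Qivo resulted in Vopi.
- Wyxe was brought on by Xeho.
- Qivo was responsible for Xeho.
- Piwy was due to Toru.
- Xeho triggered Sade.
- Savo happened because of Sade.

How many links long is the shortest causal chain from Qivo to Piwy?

Shortest chain: Qivo → Sade → Savo → Mito → Piwy.

4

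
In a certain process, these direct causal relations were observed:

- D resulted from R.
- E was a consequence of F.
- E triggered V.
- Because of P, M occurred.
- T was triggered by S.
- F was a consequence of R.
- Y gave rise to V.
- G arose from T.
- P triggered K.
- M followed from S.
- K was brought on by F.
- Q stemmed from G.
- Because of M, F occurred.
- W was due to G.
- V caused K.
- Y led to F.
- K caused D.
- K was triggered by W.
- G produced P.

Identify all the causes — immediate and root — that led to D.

E, F, G, K, M, P, R, S, T, V, W, Y

Immediate causes of D: R, K.
Further upstream: S, T, G, Y, P, M, W, F, E, V.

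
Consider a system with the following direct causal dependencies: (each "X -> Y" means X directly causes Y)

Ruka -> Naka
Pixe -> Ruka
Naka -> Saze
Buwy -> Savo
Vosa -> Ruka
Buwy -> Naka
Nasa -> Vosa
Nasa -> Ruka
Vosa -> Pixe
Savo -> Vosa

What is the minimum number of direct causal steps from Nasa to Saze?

Shortest chain: Nasa → Ruka → Naka → Saze.

3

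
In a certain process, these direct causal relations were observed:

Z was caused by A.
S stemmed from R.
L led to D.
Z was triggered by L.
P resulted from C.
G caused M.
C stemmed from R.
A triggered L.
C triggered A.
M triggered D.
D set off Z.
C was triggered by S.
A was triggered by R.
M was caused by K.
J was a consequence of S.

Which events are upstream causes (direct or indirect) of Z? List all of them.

Immediate causes of Z: A, L, D.
Further upstream: R, S, C, G, K, M.

A, C, D, G, K, L, M, R, S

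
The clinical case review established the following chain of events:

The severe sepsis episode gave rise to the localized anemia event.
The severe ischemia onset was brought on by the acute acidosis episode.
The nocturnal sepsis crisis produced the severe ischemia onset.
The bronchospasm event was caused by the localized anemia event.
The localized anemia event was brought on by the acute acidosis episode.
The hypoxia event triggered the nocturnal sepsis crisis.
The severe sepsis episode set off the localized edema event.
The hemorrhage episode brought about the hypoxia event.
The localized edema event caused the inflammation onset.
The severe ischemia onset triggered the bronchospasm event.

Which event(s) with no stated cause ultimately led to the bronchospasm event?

Tracing upstream from the bronchospasm event: the bronchospasm event ← the severe ischemia onset ← the acute acidosis episode.
A separate upstream branch: the bronchospasm event ← the localized anemia event ← the severe sepsis episode.
A separate upstream branch: the bronchospasm event ← the severe ischemia onset ← the nocturnal sepsis crisis ← the hypoxia event ← the hemorrhage episode.
Each of those chain origins has no stated cause.

the acute acidosis episode, the hemorrhage episode, the severe sepsis episode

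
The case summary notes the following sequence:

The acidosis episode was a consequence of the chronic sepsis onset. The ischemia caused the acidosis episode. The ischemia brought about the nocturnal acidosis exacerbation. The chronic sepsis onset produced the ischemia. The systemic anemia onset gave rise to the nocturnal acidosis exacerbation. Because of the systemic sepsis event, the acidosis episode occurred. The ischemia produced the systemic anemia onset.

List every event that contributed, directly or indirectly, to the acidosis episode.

the chronic sepsis onset, the ischemia, the systemic sepsis event

Immediate causes of the acidosis episode: the chronic sepsis onset, the ischemia, the systemic sepsis event.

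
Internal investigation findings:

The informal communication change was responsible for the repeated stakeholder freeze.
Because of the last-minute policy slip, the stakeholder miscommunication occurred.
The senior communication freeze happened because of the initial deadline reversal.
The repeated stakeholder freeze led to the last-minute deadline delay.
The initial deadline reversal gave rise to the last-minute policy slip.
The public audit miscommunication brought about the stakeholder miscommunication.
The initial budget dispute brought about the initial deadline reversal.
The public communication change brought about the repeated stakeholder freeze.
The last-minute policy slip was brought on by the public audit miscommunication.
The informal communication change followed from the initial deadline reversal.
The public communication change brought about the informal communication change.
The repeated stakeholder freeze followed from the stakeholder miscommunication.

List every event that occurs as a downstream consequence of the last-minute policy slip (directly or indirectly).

the last-minute deadline delay, the repeated stakeholder freeze, the stakeholder miscommunication

Direct effects: the stakeholder miscommunication.
2 steps out: the repeated stakeholder freeze.
3 steps out: the last-minute deadline delay.
Not reachable from it: the initial budget dispute, the public audit miscommunication, the initial deadline reversal, the public communication change, the informal communication change, the senior communication freeze.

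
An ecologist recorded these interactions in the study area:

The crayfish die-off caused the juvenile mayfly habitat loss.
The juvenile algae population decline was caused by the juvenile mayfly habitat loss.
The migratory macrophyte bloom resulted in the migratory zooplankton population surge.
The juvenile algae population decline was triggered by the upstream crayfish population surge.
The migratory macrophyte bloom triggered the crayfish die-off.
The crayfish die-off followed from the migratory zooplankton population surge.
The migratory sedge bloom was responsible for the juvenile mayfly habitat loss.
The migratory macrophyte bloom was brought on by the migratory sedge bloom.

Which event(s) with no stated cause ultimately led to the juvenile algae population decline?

the migratory sedge bloom, the upstream crayfish population surge

Tracing upstream from the juvenile algae population decline: the juvenile algae population decline ← the juvenile mayfly habitat loss ← the migratory sedge bloom.
A separate upstream branch: the juvenile algae population decline ← the upstream crayfish population surge.
Each of those chain origins has no stated cause.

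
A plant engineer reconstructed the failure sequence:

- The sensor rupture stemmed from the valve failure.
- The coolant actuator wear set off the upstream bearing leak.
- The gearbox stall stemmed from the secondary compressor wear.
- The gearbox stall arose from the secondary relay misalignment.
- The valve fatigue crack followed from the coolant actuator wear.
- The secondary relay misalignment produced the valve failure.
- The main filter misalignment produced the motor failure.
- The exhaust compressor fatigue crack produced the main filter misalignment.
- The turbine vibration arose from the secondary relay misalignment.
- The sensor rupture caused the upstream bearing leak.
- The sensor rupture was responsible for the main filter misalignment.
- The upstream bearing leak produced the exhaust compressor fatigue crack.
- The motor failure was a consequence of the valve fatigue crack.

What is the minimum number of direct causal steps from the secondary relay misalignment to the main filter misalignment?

3

Shortest chain: the secondary relay misalignment → the valve failure → the sensor rupture → the main filter misalignment.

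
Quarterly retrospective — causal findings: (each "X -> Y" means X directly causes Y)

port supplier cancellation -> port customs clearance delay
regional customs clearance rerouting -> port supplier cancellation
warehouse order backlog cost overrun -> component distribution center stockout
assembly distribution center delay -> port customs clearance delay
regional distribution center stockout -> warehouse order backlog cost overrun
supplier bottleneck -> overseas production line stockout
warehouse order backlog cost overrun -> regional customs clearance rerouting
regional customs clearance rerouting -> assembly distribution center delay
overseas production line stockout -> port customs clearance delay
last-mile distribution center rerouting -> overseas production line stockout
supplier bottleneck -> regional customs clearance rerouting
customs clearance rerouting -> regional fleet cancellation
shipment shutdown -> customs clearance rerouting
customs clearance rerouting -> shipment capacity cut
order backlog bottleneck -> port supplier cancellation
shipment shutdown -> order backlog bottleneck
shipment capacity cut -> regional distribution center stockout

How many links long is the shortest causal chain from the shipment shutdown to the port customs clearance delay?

Shortest chain: the shipment shutdown → the order backlog bottleneck → the port supplier cancellation → the port customs clearance delay.

3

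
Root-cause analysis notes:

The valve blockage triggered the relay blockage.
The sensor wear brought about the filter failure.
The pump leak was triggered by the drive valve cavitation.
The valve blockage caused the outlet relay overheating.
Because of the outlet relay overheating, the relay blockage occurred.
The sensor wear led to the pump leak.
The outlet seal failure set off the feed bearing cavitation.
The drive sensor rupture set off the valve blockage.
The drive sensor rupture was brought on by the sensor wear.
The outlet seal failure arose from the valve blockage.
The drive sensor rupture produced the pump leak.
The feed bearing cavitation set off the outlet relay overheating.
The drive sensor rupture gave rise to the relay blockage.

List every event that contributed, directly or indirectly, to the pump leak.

Immediate causes of the pump leak: the sensor wear, the drive sensor rupture, the drive valve cavitation.

the drive sensor rupture, the drive valve cavitation, the sensor wear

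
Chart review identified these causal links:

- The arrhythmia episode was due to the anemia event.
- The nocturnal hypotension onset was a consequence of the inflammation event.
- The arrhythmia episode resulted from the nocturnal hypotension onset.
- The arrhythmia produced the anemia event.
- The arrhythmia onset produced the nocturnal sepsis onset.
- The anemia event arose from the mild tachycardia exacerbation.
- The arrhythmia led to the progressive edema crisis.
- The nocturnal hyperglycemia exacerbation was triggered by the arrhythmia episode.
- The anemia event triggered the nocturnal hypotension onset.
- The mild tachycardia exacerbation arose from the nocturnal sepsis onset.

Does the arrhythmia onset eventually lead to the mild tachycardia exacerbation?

Yes

There is a causal chain: the arrhythmia onset → the nocturnal sepsis onset → the mild tachycardia exacerbation.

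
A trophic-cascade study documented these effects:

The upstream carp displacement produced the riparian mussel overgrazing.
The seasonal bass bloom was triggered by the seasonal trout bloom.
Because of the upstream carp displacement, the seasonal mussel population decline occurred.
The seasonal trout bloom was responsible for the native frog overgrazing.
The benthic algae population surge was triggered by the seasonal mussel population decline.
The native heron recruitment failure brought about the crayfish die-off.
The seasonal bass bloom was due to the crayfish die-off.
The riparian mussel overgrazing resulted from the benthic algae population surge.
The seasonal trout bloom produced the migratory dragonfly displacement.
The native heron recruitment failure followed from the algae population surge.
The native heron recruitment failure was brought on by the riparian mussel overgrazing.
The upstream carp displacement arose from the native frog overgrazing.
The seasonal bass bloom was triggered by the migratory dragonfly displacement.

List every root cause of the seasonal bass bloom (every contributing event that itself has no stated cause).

Tracing upstream from the seasonal bass bloom: the seasonal bass bloom ← the seasonal trout bloom.
A separate upstream branch: the seasonal bass bloom ← the crayfish die-off ← the native heron recruitment failure ← the algae population surge.
Each of those chain origins has no stated cause.

the algae population surge, the seasonal trout bloom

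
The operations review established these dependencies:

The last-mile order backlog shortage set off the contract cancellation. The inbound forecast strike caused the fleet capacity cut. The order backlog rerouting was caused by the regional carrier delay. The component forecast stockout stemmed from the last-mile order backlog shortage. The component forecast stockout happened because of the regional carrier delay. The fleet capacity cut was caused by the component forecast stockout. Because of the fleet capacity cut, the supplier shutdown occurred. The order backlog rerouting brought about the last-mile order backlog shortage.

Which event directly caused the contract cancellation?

Upstream contributors include the regional carrier delay, the order backlog rerouting, but only the last-mile order backlog shortage feeds directly into the contract cancellation.

the last-mile order backlog shortage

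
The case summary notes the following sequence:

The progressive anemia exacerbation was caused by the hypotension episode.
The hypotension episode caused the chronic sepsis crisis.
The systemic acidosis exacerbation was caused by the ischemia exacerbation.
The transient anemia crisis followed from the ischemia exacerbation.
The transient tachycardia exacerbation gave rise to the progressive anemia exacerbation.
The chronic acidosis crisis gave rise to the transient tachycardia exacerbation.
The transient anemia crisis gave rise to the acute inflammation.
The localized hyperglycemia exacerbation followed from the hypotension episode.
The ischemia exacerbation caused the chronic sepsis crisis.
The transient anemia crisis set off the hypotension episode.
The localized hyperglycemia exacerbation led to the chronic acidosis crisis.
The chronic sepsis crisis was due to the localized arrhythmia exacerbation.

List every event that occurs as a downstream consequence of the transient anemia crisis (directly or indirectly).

the acute inflammation, the chronic acidosis crisis, the chronic sepsis crisis, the hypotension episode, the localized hyperglycemia exacerbation, the progressive anemia exacerbation, the transient tachycardia exacerbation

Direct effects: the acute inflammation, the hypotension episode.
2 steps out: the chronic sepsis crisis, the localized hyperglycemia exacerbation, the progressive anemia exacerbation.
3 steps out: the chronic acidosis crisis.
4 steps out: the transient tachycardia exacerbation.
Not reachable from it: the ischemia exacerbation, the systemic acidosis exacerbation, the localized arrhythmia exacerbation.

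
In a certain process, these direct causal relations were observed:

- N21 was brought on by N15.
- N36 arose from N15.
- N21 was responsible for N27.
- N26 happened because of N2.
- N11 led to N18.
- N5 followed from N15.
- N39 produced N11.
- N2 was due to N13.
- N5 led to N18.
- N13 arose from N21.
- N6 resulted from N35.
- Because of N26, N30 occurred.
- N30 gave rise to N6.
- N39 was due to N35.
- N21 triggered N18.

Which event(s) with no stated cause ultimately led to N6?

Tracing upstream from N6: N6 ← N30 ← N26 ← N2 ← N13 ← N21 ← N15.
A separate upstream branch: N6 ← N35.
Each of those chain origins has no stated cause.

N15, N35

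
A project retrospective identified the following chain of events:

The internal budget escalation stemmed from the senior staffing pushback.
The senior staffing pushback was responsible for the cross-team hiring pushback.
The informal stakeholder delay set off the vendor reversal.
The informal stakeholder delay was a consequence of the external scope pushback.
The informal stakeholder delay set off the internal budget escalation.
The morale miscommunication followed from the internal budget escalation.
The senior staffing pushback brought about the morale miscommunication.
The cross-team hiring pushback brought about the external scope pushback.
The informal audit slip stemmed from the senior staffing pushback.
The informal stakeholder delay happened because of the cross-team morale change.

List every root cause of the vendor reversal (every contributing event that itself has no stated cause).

the cross-team morale change, the senior staffing pushback

Tracing upstream from the vendor reversal: the vendor reversal ← the informal stakeholder delay ← the external scope pushback ← the cross-team hiring pushback ← the senior staffing pushback.
A separate upstream branch: the vendor reversal ← the informal stakeholder delay ← the cross-team morale change.
Each of those chain origins has no stated cause.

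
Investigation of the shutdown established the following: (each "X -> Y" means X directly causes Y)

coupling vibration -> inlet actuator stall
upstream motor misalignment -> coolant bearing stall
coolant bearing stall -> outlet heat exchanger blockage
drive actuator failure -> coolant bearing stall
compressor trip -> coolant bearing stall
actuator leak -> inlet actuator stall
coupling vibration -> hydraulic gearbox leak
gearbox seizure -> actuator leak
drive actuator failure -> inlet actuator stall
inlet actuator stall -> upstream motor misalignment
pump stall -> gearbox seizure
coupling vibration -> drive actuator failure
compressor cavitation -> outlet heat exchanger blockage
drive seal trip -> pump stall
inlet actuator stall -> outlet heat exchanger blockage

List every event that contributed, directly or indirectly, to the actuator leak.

Immediate cause of the actuator leak: the gearbox seizure.
Further upstream: the drive seal trip, the pump stall.

the drive seal trip, the gearbox seizure, the pump stall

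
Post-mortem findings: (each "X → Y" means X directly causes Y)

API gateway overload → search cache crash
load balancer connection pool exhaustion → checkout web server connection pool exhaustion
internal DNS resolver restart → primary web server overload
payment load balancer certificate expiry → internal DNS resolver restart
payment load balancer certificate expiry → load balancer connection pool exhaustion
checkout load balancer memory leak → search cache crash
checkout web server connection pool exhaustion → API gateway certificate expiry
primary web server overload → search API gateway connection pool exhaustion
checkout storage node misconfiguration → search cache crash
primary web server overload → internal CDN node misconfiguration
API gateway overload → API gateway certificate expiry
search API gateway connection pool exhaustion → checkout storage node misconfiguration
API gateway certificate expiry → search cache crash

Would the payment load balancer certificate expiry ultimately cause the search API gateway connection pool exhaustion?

Yes

There is a causal chain: the payment load balancer certificate expiry → the internal DNS resolver restart → the primary web server overload → the search API gateway connection pool exhaustion.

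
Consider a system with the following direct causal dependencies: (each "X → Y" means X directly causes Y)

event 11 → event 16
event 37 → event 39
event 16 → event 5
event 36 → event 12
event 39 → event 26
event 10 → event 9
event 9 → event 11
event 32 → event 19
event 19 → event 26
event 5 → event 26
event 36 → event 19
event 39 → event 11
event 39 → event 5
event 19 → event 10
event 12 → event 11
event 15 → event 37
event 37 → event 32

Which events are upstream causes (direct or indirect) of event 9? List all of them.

Immediate cause of event 9: event 10.
Further upstream: event 36, event 15, event 37, event 32, event 19.

event 10, event 15, event 19, event 32, event 36, event 37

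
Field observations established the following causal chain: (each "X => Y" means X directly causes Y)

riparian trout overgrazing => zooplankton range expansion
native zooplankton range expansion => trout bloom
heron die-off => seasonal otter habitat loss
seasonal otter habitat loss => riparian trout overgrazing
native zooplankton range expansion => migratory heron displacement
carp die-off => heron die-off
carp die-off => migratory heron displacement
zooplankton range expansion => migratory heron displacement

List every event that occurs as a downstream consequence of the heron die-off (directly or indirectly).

Direct effects: the seasonal otter habitat loss.
2 steps out: the riparian trout overgrazing.
3 steps out: the zooplankton range expansion.
4 steps out: the migratory heron displacement.
Not reachable from it: the native zooplankton range expansion, the carp die-off, the trout bloom.

the migratory heron displacement, the riparian trout overgrazing, the seasonal otter habitat loss, the zooplankton range expansion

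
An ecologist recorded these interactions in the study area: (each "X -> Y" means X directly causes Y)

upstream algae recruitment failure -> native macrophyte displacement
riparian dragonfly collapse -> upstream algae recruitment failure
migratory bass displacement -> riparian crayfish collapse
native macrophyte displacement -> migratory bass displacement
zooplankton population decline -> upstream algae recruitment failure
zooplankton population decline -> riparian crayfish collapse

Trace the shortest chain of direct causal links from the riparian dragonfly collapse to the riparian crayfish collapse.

the riparian dragonfly collapse → the upstream algae recruitment failure
the upstream algae recruitment failure → the native macrophyte displacement
the native macrophyte displacement → the migratory bass displacement
the migratory bass displacement → the riparian crayfish collapse
Length: 4 steps.

the riparian dragonfly collapse → the upstream algae recruitment failure → the native macrophyte displacement → the migratory bass displacement → the riparian crayfish collapse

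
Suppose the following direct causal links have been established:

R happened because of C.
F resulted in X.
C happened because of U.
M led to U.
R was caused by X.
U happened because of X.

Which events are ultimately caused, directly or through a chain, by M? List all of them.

Direct effects: U.
2 steps out: C.
3 steps out: R.
Not reachable from it: F, X.

C, R, U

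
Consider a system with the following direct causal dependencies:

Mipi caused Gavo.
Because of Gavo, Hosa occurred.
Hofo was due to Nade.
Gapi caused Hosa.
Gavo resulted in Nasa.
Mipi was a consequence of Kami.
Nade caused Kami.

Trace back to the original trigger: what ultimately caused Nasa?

Nade

Tracing upstream from Nasa: Nasa ← Gavo ← Mipi ← Kami ← Nade.
Nade has no stated cause, so it is the root.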